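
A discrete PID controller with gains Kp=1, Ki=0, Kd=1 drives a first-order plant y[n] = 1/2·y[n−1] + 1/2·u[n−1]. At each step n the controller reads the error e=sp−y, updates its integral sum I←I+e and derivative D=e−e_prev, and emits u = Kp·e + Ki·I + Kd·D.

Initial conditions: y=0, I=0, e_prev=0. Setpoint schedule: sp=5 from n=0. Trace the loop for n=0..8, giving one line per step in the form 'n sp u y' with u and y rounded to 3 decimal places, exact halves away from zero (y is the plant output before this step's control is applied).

(exact arithmetic carried between steps; '≈' marks a value shown rounded to 6 d.p. or computed from one; I and e_prev carry over from the previous line; the table rounds u and y to 3 d.p., halves away from zero)
n=0: y=0, sp=5, e=sp−y=5; I=5, D=e−e_prev=5; u=1·5+0·5+1·5=10; next y=1/2·0+1/2·10=5
n=1: y=5, sp=5, e=sp−y=0; I=5, D=e−e_prev=-5; u=1·0+0·5+1·(-5)=-5; next y=1/2·5+1/2·(-5)=0
n=2: y=0, sp=5, e=sp−y=5; I=10, D=e−e_prev=5; u=1·5+0·10+1·5=10; next y=1/2·0+1/2·10=5
n=3: y=5, sp=5, e=sp−y=0; I=10, D=e−e_prev=-5; u=1·0+0·10+1·(-5)=-5; next y=1/2·5+1/2·(-5)=0
n=4: y=0, sp=5, e=sp−y=5; I=15, D=e−e_prev=5; u=1·5+0·15+1·5=10; next y=1/2·0+1/2·10=5
n=5: y=5, sp=5, e=sp−y=0; I=15, D=e−e_prev=-5; u=1·0+0·15+1·(-5)=-5; next y=1/2·5+1/2·(-5)=0
n=6: y=0, sp=5, e=sp−y=5; I=20, D=e−e_prev=5; u=1·5+0·20+1·5=10; next y=1/2·0+1/2·10=5
n=7: y=5, sp=5, e=sp−y=0; I=20, D=e−e_prev=-5; u=1·0+0·20+1·(-5)=-5; next y=1/2·5+1/2·(-5)=0
n=8: y=0, sp=5, e=sp−y=5; I=25, D=e−e_prev=5; u=1·5+0·25+1·5=10; next y=1/2·0+1/2·10=5

0 5 10.000 0.000
1 5 -5.000 5.000
2 5 10.000 0.000
3 5 -5.000 5.000
4 5 10.000 0.000
5 5 -5.000 5.000
6 5 10.000 0.000
7 5 -5.000 5.000
8 5 10.000 0.000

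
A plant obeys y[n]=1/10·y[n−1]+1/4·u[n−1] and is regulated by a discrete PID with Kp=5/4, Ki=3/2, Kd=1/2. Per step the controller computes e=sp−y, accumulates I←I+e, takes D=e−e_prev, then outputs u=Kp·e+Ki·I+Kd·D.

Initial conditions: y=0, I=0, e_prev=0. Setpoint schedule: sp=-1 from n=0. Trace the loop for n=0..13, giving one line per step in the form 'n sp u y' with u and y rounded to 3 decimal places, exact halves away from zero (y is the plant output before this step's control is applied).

(exact arithmetic carried between steps; '≈' marks a value shown rounded to 6 d.p. or computed from one; I and e_prev carry over from the previous line; the table rounds u and y to 3 d.p., halves away from zero)
n=0: y=0, sp=-1, e=sp−y=-1; I=-1, D=e−e_prev=-1; u=5/4·(-1)+3/2·(-1)+1/2·(-1)=-3.25; next y=1/10·0+1/4·(-3.25)=-0.8125
n=1: y=-0.8125, sp=-1, e=sp−y=-0.1875; I=-1.1875, D=e−e_prev=0.8125; u=5/4·(-0.1875)+3/2·(-1.1875)+1/2·0.8125=-1.609375; next y=1/10·(-0.8125)+1/4·(-1.609375)≈-0.483594
n=2: y≈-0.483594, sp=-1, e=sp−y≈-0.516406; I≈-1.703906, D=e−e_prev≈-0.328906; u=5/4·(-0.516406)+3/2·(-1.703906)+1/2·(-0.328906)≈-3.365820; next y=1/10·(-0.483594)+1/4·(-3.365820)≈-0.889814
n=3: y≈-0.889814, sp=-1, e=sp−y≈-0.110186; I≈-1.814092, D=e−e_prev≈0.406221; u=5/4·(-0.110186)+3/2·(-1.814092)+1/2·0.406221≈-2.655759; next y=1/10·(-0.889814)+1/4·(-2.655759)≈-0.752921
n=4: y≈-0.752921, sp=-1, e=sp−y≈-0.247079; I≈-2.061171, D=e−e_prev≈-0.136893; u=5/4·(-0.247079)+3/2·(-2.061171)+1/2·(-0.136893)≈-3.469051; next y=1/10·(-0.752921)+1/4·(-3.469051)≈-0.942555
n=5: y≈-0.942555, sp=-1, e=sp−y≈-0.057445; I≈-2.118616, D=e−e_prev≈0.189634; u=5/4·(-0.057445)+3/2·(-2.118616)+1/2·0.189634≈-3.154913; next y=1/10·(-0.942555)+1/4·(-3.154913)≈-0.882984
n=6: y≈-0.882984, sp=-1, e=sp−y≈-0.117016; I≈-2.235632, D=e−e_prev≈-0.059571; u=5/4·(-0.117016)+3/2·(-2.235632)+1/2·(-0.059571)≈-3.529504; next y=1/10·(-0.882984)+1/4·(-3.529504)≈-0.970674
n=7: y≈-0.970674, sp=-1, e=sp−y≈-0.029326; I≈-2.264958, D=e−e_prev≈0.087690; u=5/4·(-0.029326)+3/2·(-2.264958)+1/2·0.087690≈-3.390248; next y=1/10·(-0.970674)+1/4·(-3.390248)≈-0.944630
n=8: y≈-0.944630, sp=-1, e=sp−y≈-0.055370; I≈-2.320328, D=e−e_prev≈-0.026045; u=5/4·(-0.055370)+3/2·(-2.320328)+1/2·(-0.026045)≈-3.562728; next y=1/10·(-0.944630)+1/4·(-3.562728)≈-0.985145
n=9: y≈-0.985145, sp=-1, e=sp−y≈-0.014855; I≈-2.335183, D=e−e_prev≈0.040515; u=5/4·(-0.014855)+3/2·(-2.335183)+1/2·0.040515≈-3.501086; next y=1/10·(-0.985145)+1/4·(-3.501086)≈-0.973786
n=10: y≈-0.973786, sp=-1, e=sp−y≈-0.026214; I≈-2.361397, D=e−e_prev≈-0.011359; u=5/4·(-0.026214)+3/2·(-2.361397)+1/2·(-0.011359)≈-3.580543; next y=1/10·(-0.973786)+1/4·(-3.580543)≈-0.992514
n=11: y≈-0.992514, sp=-1, e=sp−y≈-0.007486; I≈-2.368883, D=e−e_prev≈0.018728; u=5/4·(-0.007486)+3/2·(-2.368883)+1/2·0.018728≈-3.553317; next y=1/10·(-0.992514)+1/4·(-3.553317)≈-0.987581
n=12: y≈-0.987581, sp=-1, e=sp−y≈-0.012419; I≈-2.381302, D=e−e_prev≈-0.004934; u=5/4·(-0.012419)+3/2·(-2.381302)+1/2·(-0.004934)≈-3.589944; next y=1/10·(-0.987581)+1/4·(-3.589944)≈-0.996244
n=13: y≈-0.996244, sp=-1, e=sp−y≈-0.003756; I≈-2.385058, D=e−e_prev≈0.008663; u=5/4·(-0.003756)+3/2·(-2.385058)+1/2·0.008663≈-3.577950; next y=1/10·(-0.996244)+1/4·(-3.577950)≈-0.994112

0 -1 -3.250 0.000
1 -1 -1.609 -0.813
2 -1 -3.366 -0.484
3 -1 -2.656 -0.890
4 -1 -3.469 -0.753
5 -1 -3.155 -0.943
6 -1 -3.530 -0.883
7 -1 -3.390 -0.971
8 -1 -3.563 -0.945
9 -1 -3.501 -0.985
10 -1 -3.581 -0.974
11 -1 -3.553 -0.993
12 -1 -3.590 -0.988
13 -1 -3.578 -0.996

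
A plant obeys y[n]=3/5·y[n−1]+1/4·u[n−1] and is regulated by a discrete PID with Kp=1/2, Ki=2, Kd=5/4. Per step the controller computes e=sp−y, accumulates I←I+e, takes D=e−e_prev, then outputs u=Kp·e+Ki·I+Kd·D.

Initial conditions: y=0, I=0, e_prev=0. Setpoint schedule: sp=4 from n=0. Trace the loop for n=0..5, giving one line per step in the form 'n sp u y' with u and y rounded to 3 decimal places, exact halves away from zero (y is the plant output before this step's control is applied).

(exact arithmetic carried between steps; '≈' marks a value shown rounded to 6 d.p. or computed from one; I and e_prev carry over from the previous line; the table rounds u and y to 3 d.p., halves away from zero)
n=0: y=0, sp=4, e=sp−y=4; I=4, D=e−e_prev=4; u=1/2·4+2·4+5/4·4=15; next y=3/5·0+1/4·15=3.75
n=1: y=3.75, sp=4, e=sp−y=0.25; I=4.25, D=e−e_prev=-3.75; u=1/2·0.25+2·4.25+5/4·(-3.75)=3.9375; next y=3/5·3.75+1/4·3.9375=3.234375
n=2: y=3.234375, sp=4, e=sp−y=0.765625; I=5.015625, D=e−e_prev=0.515625; u=1/2·0.765625+2·5.015625+5/4·0.515625≈11.058594; next y=3/5·3.234375+1/4·11.058594≈4.705273
n=3: y≈4.705273, sp=4, e=sp−y≈-0.705273; I≈4.310352, D=e−e_prev≈-1.470898; u=1/2·(-0.705273)+2·4.310352+5/4·(-1.470898)≈6.429443; next y=3/5·4.705273+1/4·6.429443≈4.430525
n=4: y≈4.430525, sp=4, e=sp−y≈-0.430525; I≈3.879827, D=e−e_prev≈0.274749; u=1/2·(-0.430525)+2·3.879827+5/4·0.274749≈7.887827; next y=3/5·4.430525+1/4·7.887827≈4.630272
n=5: y≈4.630272, sp=4, e=sp−y≈-0.630272; I≈3.249555, D=e−e_prev≈-0.199747; u=1/2·(-0.630272)+2·3.249555+5/4·(-0.199747)≈5.934291; next y=3/5·4.630272+1/4·5.934291≈4.261736

0 4 15.000 0.000
1 4 3.938 3.750
2 4 11.059 3.234
3 4 6.429 4.705
4 4 7.888 4.431
5 4 5.934 4.630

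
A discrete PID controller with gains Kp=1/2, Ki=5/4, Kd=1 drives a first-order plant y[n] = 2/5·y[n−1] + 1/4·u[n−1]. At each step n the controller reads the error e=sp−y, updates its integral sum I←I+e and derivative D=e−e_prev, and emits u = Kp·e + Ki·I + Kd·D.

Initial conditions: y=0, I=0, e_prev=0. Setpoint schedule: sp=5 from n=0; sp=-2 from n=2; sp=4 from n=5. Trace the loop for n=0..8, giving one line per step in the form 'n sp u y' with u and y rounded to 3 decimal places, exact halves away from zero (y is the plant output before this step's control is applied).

(exact arithmetic carried between steps; '≈' marks a value shown rounded to 6 d.p. or computed from one; I and e_prev carry over from the previous line; the table rounds u and y to 3 d.p., halves away from zero)
n=0: y=0, sp=5, e=sp−y=5; I=5, D=e−e_prev=5; u=1/2·5+5/4·5+1·5=13.75; next y=2/5·0+1/4·13.75=3.4375
n=1: y=3.4375, sp=5, e=sp−y=1.5625; I=6.5625, D=e−e_prev=-3.4375; u=1/2·1.5625+5/4·6.5625+1·(-3.4375)=5.546875; next y=2/5·3.4375+1/4·5.546875≈2.761719
n=2: y≈2.761719, sp=-2, e=sp−y≈-4.761719; I≈1.800781, D=e−e_prev≈-6.324219; u=1/2·(-4.761719)+5/4·1.800781+1·(-6.324219)≈-6.454102; next y=2/5·2.761719+1/4·(-6.454102)≈-0.508838
n=3: y≈-0.508838, sp=-2, e=sp−y≈-1.491162; I≈0.309619, D=e−e_prev≈3.270557; u=1/2·(-1.491162)+5/4·0.309619+1·3.270557≈2.912000; next y=2/5·(-0.508838)+1/4·2.912000≈0.524465
n=4: y≈0.524465, sp=-2, e=sp−y≈-2.524465; I≈-2.214846, D=e−e_prev≈-1.033303; u=1/2·(-2.524465)+5/4·(-2.214846)+1·(-1.033303)≈-5.064092; next y=2/5·0.524465+1/4·(-5.064092)≈-1.056237
n=5: y≈-1.056237, sp=4, e=sp−y≈5.056237; I≈2.841392, D=e−e_prev≈7.580702; u=1/2·5.056237+5/4·2.841392+1·7.580702≈13.660560; next y=2/5·(-1.056237)+1/4·13.660560≈2.992645
n=6: y≈2.992645, sp=4, e=sp−y≈1.007355; I≈3.848746, D=e−e_prev≈-4.048882; u=1/2·1.007355+5/4·3.848746+1·(-4.048882)≈1.265728; next y=2/5·2.992645+1/4·1.265728≈1.513490
n=7: y≈1.513490, sp=4, e=sp−y≈2.486510; I≈6.335256, D=e−e_prev≈1.479155; u=1/2·2.486510+5/4·6.335256+1·1.479155≈10.641480; next y=2/5·1.513490+1/4·10.641480≈3.265766
n=8: y≈3.265766, sp=4, e=sp−y≈0.734234; I≈7.069490, D=e−e_prev≈-1.752276; u=1/2·0.734234+5/4·7.069490+1·(-1.752276)≈7.451704; next y=2/5·3.265766+1/4·7.451704≈3.169232

0 5 13.750 0.000
1 5 5.547 3.438
2 -2 -6.454 2.762
3 -2 2.912 -0.509
4 -2 -5.064 0.524
5 4 13.661 -1.056
6 4 1.266 2.993
7 4 10.641 1.513
8 4 7.452 3.266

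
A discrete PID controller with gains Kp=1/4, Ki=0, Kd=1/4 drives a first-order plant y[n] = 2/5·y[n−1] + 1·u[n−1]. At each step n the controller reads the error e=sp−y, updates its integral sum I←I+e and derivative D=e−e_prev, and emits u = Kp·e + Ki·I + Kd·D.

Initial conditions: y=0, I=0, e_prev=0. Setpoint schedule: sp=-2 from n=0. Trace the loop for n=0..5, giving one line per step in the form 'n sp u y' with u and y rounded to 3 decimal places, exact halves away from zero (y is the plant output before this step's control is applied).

(exact arithmetic carried between steps; '≈' marks a value shown rounded to 6 d.p. or computed from one; I and e_prev carry over from the previous line; the table rounds u and y to 3 d.p., halves away from zero)
n=0: y=0, sp=-2, e=sp−y=-2; I=-2, D=e−e_prev=-2; u=1/4·(-2)+0·(-2)+1/4·(-2)=-1; next y=2/5·0+1·(-1)=-1
n=1: y=-1, sp=-2, e=sp−y=-1; I=-3, D=e−e_prev=1; u=1/4·(-1)+0·(-3)+1/4·1=0; next y=2/5·(-1)+1·0=-0.4
n=2: y=-0.4, sp=-2, e=sp−y=-1.6; I=-4.6, D=e−e_prev=-0.6; u=1/4·(-1.6)+0·(-4.6)+1/4·(-0.6)=-0.55; next y=2/5·(-0.4)+1·(-0.55)=-0.71
n=3: y=-0.71, sp=-2, e=sp−y=-1.29; I=-5.89, D=e−e_prev=0.31; u=1/4·(-1.29)+0·(-5.89)+1/4·0.31=-0.245; next y=2/5·(-0.71)+1·(-0.245)=-0.529
n=4: y=-0.529, sp=-2, e=sp−y=-1.471; I=-7.361, D=e−e_prev=-0.181; u=1/4·(-1.471)+0·(-7.361)+1/4·(-0.181)=-0.413; next y=2/5·(-0.529)+1·(-0.413)=-0.6246
n=5: y=-0.6246, sp=-2, e=sp−y=-1.3754; I=-8.7364, D=e−e_prev=0.0956; u=1/4·(-1.3754)+0·(-8.7364)+1/4·0.0956=-0.31995; next y=2/5·(-0.6246)+1·(-0.31995)=-0.56979

0 -2 -1.000 0.000
1 -2 0.000 -1.000
2 -2 -0.550 -0.400
3 -2 -0.245 -0.710
4 -2 -0.413 -0.529
5 -2 -0.320 -0.625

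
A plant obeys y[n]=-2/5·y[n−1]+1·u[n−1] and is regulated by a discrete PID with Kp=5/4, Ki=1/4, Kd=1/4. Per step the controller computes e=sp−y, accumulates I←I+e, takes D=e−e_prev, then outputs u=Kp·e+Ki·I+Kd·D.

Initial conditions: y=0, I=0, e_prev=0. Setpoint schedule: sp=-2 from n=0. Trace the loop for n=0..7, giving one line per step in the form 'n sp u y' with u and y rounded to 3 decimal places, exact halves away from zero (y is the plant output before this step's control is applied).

(exact arithmetic carried between steps; '≈' marks a value shown rounded to 6 d.p. or computed from one; I and e_prev carry over from the previous line; the table rounds u and y to 3 d.p., halves away from zero)
n=0: y=0, sp=-2, e=sp−y=-2; I=-2, D=e−e_prev=-2; u=5/4·(-2)+1/4·(-2)+1/4·(-2)=-3.5; next y=-2/5·0+1·(-3.5)=-3.5
n=1: y=-3.5, sp=-2, e=sp−y=1.5; I=-0.5, D=e−e_prev=3.5; u=5/4·1.5+1/4·(-0.5)+1/4·3.5=2.625; next y=-2/5·(-3.5)+1·2.625=4.025
n=2: y=4.025, sp=-2, e=sp−y=-6.025; I=-6.525, D=e−e_prev=-7.525; u=5/4·(-6.025)+1/4·(-6.525)+1/4·(-7.525)=-11.04375; next y=-2/5·4.025+1·(-11.04375)=-12.65375
n=3: y=-12.65375, sp=-2, e=sp−y=10.65375; I=4.12875, D=e−e_prev=16.67875; u=5/4·10.65375+1/4·4.12875+1/4·16.67875≈18.519063; next y=-2/5·(-12.65375)+1·18.519063≈23.580563
n=4: y≈23.580563, sp=-2, e=sp−y≈-25.580563; I≈-21.451813, D=e−e_prev≈-36.234313; u=5/4·(-25.580563)+1/4·(-21.451813)+1/4·(-36.234313)≈-46.397234; next y=-2/5·23.580563+1·(-46.397234)≈-55.829459
n=5: y≈-55.829459, sp=-2, e=sp−y≈53.829459; I≈32.377647, D=e−e_prev≈79.410022; u=5/4·53.829459+1/4·32.377647+1/4·79.410022≈95.233741; next y=-2/5·(-55.829459)+1·95.233741≈117.565525
n=6: y≈117.565525, sp=-2, e=sp−y≈-119.565525; I≈-87.187878, D=e−e_prev≈-173.394985; u=5/4·(-119.565525)+1/4·(-87.187878)+1/4·(-173.394985)≈-214.602622; next y=-2/5·117.565525+1·(-214.602622)≈-261.628832
n=7: y≈-261.628832, sp=-2, e=sp−y≈259.628832; I≈172.440954, D=e−e_prev≈379.194357; u=5/4·259.628832+1/4·172.440954+1/4·379.194357≈462.444868; next y=-2/5·(-261.628832)+1·462.444868≈567.096401

0 -2 -3.500 0.000
1 -2 2.625 -3.500
2 -2 -11.044 4.025
3 -2 18.519 -12.654
4 -2 -46.397 23.581
5 -2 95.234 -55.829
6 -2 -214.603 117.566
7 -2 462.445 -261.629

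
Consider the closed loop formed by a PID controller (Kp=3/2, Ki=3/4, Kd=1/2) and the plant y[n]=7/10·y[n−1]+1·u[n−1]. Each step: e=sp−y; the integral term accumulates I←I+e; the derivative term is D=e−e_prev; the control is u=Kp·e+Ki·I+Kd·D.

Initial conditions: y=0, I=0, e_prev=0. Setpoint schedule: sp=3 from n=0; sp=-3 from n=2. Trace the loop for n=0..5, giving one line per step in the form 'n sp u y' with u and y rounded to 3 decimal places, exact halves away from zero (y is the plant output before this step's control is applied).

0 3 8.250 0.000
1 3 -13.688 8.250
2 -3 14.447 -7.913
3 -3 -33.207 8.908
4 -3 64.940 -26.971
5 -3 -135.858 46.060

(exact arithmetic carried between steps; '≈' marks a value shown rounded to 6 d.p. or computed from one; I and e_prev carry over from the previous line; the table rounds u and y to 3 d.p., halves away from zero)
n=0: y=0, sp=3, e=sp−y=3; I=3, D=e−e_prev=3; u=3/2·3+3/4·3+1/2·3=8.25; next y=7/10·0+1·8.25=8.25
n=1: y=8.25, sp=3, e=sp−y=-5.25; I=-2.25, D=e−e_prev=-8.25; u=3/2·(-5.25)+3/4·(-2.25)+1/2·(-8.25)=-13.6875; next y=7/10·8.25+1·(-13.6875)=-7.9125
n=2: y=-7.9125, sp=-3, e=sp−y=4.9125; I=2.6625, D=e−e_prev=10.1625; u=3/2·4.9125+3/4·2.6625+1/2·10.1625=14.446875; next y=7/10·(-7.9125)+1·14.446875=8.908125
n=3: y=8.908125, sp=-3, e=sp−y=-11.908125; I=-9.245625, D=e−e_prev=-16.820625; u=3/2·(-11.908125)+3/4·(-9.245625)+1/2·(-16.820625)≈-33.206719; next y=7/10·8.908125+1·(-33.206719)≈-26.971031
n=4: y≈-26.971031, sp=-3, e=sp−y≈23.971031; I≈14.725406, D=e−e_prev≈35.879156; u=3/2·23.971031+3/4·14.725406+1/2·35.879156≈64.940180; next y=7/10·(-26.971031)+1·64.940180≈46.060458
n=5: y≈46.060458, sp=-3, e=sp−y≈-49.060458; I≈-34.335052, D=e−e_prev≈-73.031489; u=3/2·(-49.060458)+3/4·(-34.335052)+1/2·(-73.031489)≈-135.857720; next y=7/10·46.060458+1·(-135.857720)≈-103.615399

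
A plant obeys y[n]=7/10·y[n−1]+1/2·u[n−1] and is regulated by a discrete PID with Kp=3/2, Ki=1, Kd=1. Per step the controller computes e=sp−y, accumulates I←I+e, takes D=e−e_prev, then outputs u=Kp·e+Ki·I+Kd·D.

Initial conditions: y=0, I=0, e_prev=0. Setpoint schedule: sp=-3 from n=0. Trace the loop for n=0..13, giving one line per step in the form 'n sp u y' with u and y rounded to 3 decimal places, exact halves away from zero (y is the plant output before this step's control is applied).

0 -3 -10.500 0.000
1 -3 7.875 -5.250
2 -3 -14.419 0.263
3 -3 13.340 -7.026
4 -3 -20.644 1.752
5 -3 21.348 -9.096
6 -3 -30.314 4.307
7 -3 33.353 -12.142
8 -3 -45.071 8.177
9 -3 51.531 -16.811
10 -3 -67.478 13.998
11 -3 79.118 -23.941
12 -3 -101.473 22.800
13 -3 120.986 -34.776

(exact arithmetic carried between steps; '≈' marks a value shown rounded to 6 d.p. or computed from one; I and e_prev carry over from the previous line; the table rounds u and y to 3 d.p., halves away from zero)
n=0: y=0, sp=-3, e=sp−y=-3; I=-3, D=e−e_prev=-3; u=3/2·(-3)+1·(-3)+1·(-3)=-10.5; next y=7/10·0+1/2·(-10.5)=-5.25
n=1: y=-5.25, sp=-3, e=sp−y=2.25; I=-0.75, D=e−e_prev=5.25; u=3/2·2.25+1·(-0.75)+1·5.25=7.875; next y=7/10·(-5.25)+1/2·7.875=0.2625
n=2: y=0.2625, sp=-3, e=sp−y=-3.2625; I=-4.0125, D=e−e_prev=-5.5125; u=3/2·(-3.2625)+1·(-4.0125)+1·(-5.5125)=-14.41875; next y=7/10·0.2625+1/2·(-14.41875)=-7.025625
n=3: y=-7.025625, sp=-3, e=sp−y=4.025625; I=0.013125, D=e−e_prev=7.288125; u=3/2·4.025625+1·0.013125+1·7.288125≈13.339688; next y=7/10·(-7.025625)+1/2·13.339688≈1.751906
n=4: y≈1.751906, sp=-3, e=sp−y≈-4.751906; I≈-4.738781, D=e−e_prev≈-8.777531; u=3/2·(-4.751906)+1·(-4.738781)+1·(-8.777531)≈-20.644172; next y=7/10·1.751906+1/2·(-20.644172)≈-9.095752
n=5: y≈-9.095752, sp=-3, e=sp−y≈6.095752; I≈1.356970, D=e−e_prev≈10.847658; u=3/2·6.095752+1·1.356970+1·10.847658≈21.348255; next y=7/10·(-9.095752)+1/2·21.348255≈4.307102
n=6: y≈4.307102, sp=-3, e=sp−y≈-7.307102; I≈-5.950131, D=e−e_prev≈-13.402853; u=3/2·(-7.307102)+1·(-5.950131)+1·(-13.402853)≈-30.313637; next y=7/10·4.307102+1/2·(-30.313637)≈-12.141847
n=7: y≈-12.141847, sp=-3, e=sp−y≈9.141847; I≈3.191716, D=e−e_prev≈16.448949; u=3/2·9.141847+1·3.191716+1·16.448949≈33.353436; next y=7/10·(-12.141847)+1/2·33.353436≈8.177425
n=8: y≈8.177425, sp=-3, e=sp−y≈-11.177425; I≈-7.985709, D=e−e_prev≈-20.319272; u=3/2·(-11.177425)+1·(-7.985709)+1·(-20.319272)≈-45.071118; next y=7/10·8.177425+1/2·(-45.071118)≈-16.811362
n=9: y≈-16.811362, sp=-3, e=sp−y≈13.811362; I≈5.825653, D=e−e_prev≈24.988787; u=3/2·13.811362+1·5.825653+1·24.988787≈51.531482; next y=7/10·(-16.811362)+1/2·51.531482≈13.997788
n=10: y≈13.997788, sp=-3, e=sp−y≈-16.997788; I≈-11.172135, D=e−e_prev≈-30.809150; u=3/2·(-16.997788)+1·(-11.172135)+1·(-30.809150)≈-67.477966; next y=7/10·13.997788+1/2·(-67.477966)≈-23.940532
n=11: y≈-23.940532, sp=-3, e=sp−y≈20.940532; I≈9.768397, D=e−e_prev≈37.938320; u=3/2·20.940532+1·9.768397+1·37.938320≈79.117514; next y=7/10·(-23.940532)+1/2·79.117514≈22.800385
n=12: y≈22.800385, sp=-3, e=sp−y≈-25.800385; I≈-16.031988, D=e−e_prev≈-46.740916; u=3/2·(-25.800385)+1·(-16.031988)+1·(-46.740916)≈-101.473482; next y=7/10·22.800385+1/2·(-101.473482)≈-34.776471
n=13: y≈-34.776471, sp=-3, e=sp−y≈31.776471; I≈15.744483, D=e−e_prev≈57.576856; u=3/2·31.776471+1·15.744483+1·57.576856≈120.986047; next y=7/10·(-34.776471)+1/2·120.986047≈36.149493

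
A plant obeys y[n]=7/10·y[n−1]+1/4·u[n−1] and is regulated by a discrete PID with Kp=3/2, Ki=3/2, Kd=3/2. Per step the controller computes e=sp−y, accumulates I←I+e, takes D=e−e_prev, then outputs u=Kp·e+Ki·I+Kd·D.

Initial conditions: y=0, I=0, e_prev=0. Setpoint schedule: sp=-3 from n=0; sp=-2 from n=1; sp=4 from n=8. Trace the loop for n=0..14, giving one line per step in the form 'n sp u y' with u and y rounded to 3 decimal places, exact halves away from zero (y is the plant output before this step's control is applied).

0 -3 -13.500 0.000
1 -2 6.188 -3.375
2 -2 -9.830 -0.816
3 -2 2.190 -3.028
4 -2 -6.139 -1.572
5 -2 0.187 -2.635
6 -2 -4.223 -1.798
7 -2 -0.946 -2.314
8 4 23.691 -1.857
9 4 -4.996 4.623
10 4 15.651 1.987
11 4 -0.208 5.304
12 4 10.205 3.660
13 4 1.710 5.114
14 4 7.199 4.007

(exact arithmetic carried between steps; '≈' marks a value shown rounded to 6 d.p. or computed from one; I and e_prev carry over from the previous line; the table rounds u and y to 3 d.p., halves away from zero)
n=0: y=0, sp=-3, e=sp−y=-3; I=-3, D=e−e_prev=-3; u=3/2·(-3)+3/2·(-3)+3/2·(-3)=-13.5; next y=7/10·0+1/4·(-13.5)=-3.375
n=1: y=-3.375, sp=-2, e=sp−y=1.375; I=-1.625, D=e−e_prev=4.375; u=3/2·1.375+3/2·(-1.625)+3/2·4.375=6.1875; next y=7/10·(-3.375)+1/4·6.1875=-0.815625
n=2: y=-0.815625, sp=-2, e=sp−y=-1.184375; I=-2.809375, D=e−e_prev=-2.559375; u=3/2·(-1.184375)+3/2·(-2.809375)+3/2·(-2.559375)≈-9.829688; next y=7/10·(-0.815625)+1/4·(-9.829688)≈-3.028359
n=3: y≈-3.028359, sp=-2, e=sp−y≈1.028359; I≈-1.781016, D=e−e_prev≈2.212734; u=3/2·1.028359+3/2·(-1.781016)+3/2·2.212734≈2.190117; next y=7/10·(-3.028359)+1/4·2.190117≈-1.572322
n=4: y≈-1.572322, sp=-2, e=sp−y≈-0.427678; I≈-2.208693, D=e−e_prev≈-1.456037; u=3/2·(-0.427678)+3/2·(-2.208693)+3/2·(-1.456037)≈-6.138612; next y=7/10·(-1.572322)+1/4·(-6.138612)≈-2.635279
n=5: y≈-2.635279, sp=-2, e=sp−y≈0.635279; I≈-1.573415, D=e−e_prev≈1.062956; u=3/2·0.635279+3/2·(-1.573415)+3/2·1.062956≈0.187231; next y=7/10·(-2.635279)+1/4·0.187231≈-1.797887
n=6: y≈-1.797887, sp=-2, e=sp−y≈-0.202113; I≈-1.775527, D=e−e_prev≈-0.837391; u=3/2·(-0.202113)+3/2·(-1.775527)+3/2·(-0.837391)≈-4.222547; next y=7/10·(-1.797887)+1/4·(-4.222547)≈-2.314158
n=7: y≈-2.314158, sp=-2, e=sp−y≈0.314158; I≈-1.461369, D=e−e_prev≈0.516270; u=3/2·0.314158+3/2·(-1.461369)+3/2·0.516270≈-0.946412; next y=7/10·(-2.314158)+1/4·(-0.946412)≈-1.856513
n=8: y≈-1.856513, sp=4, e=sp−y≈5.856513; I≈4.395144, D=e−e_prev≈5.542356; u=3/2·5.856513+3/2·4.395144+3/2·5.542356≈23.691020; next y=7/10·(-1.856513)+1/4·23.691020≈4.623195
n=9: y≈4.623195, sp=4, e=sp−y≈-0.623195; I≈3.771949, D=e−e_prev≈-6.479709; u=3/2·(-0.623195)+3/2·3.771949+3/2·(-6.479709)≈-4.996434; next y=7/10·4.623195+1/4·(-4.996434)≈1.987128
n=10: y≈1.987128, sp=4, e=sp−y≈2.012872; I≈5.784820, D=e−e_prev≈2.636067; u=3/2·2.012872+3/2·5.784820+3/2·2.636067≈15.650638; next y=7/10·1.987128+1/4·15.650638≈5.303649
n=11: y≈5.303649, sp=4, e=sp−y≈-1.303649; I≈4.481171, D=e−e_prev≈-3.316521; u=3/2·(-1.303649)+3/2·4.481171+3/2·(-3.316521)≈-0.208500; next y=7/10·5.303649+1/4·(-0.208500)≈3.660430
n=12: y≈3.660430, sp=4, e=sp−y≈0.339570; I≈4.820741, D=e−e_prev≈1.643220; u=3/2·0.339570+3/2·4.820741+3/2·1.643220≈10.205297; next y=7/10·3.660430+1/4·10.205297≈5.113625
n=13: y≈5.113625, sp=4, e=sp−y≈-1.113625; I≈3.707116, D=e−e_prev≈-1.453195; u=3/2·(-1.113625)+3/2·3.707116+3/2·(-1.453195)≈1.710444; next y=7/10·5.113625+1/4·1.710444≈4.007148
n=14: y≈4.007148, sp=4, e=sp−y≈-0.007148; I≈3.699968, D=e−e_prev≈1.106477; u=3/2·(-0.007148)+3/2·3.699968+3/2·1.106477≈7.198944; next y=7/10·4.007148+1/4·7.198944≈4.604740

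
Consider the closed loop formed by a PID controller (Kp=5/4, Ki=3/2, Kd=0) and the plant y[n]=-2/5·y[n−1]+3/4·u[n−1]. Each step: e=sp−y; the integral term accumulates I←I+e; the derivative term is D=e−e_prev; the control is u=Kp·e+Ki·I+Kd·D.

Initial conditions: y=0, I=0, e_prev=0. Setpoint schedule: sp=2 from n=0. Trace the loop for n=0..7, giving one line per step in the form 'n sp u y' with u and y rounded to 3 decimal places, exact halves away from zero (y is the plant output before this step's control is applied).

(exact arithmetic carried between steps; '≈' marks a value shown rounded to 6 d.p. or computed from one; I and e_prev carry over from the previous line; the table rounds u and y to 3 d.p., halves away from zero)
n=0: y=0, sp=2, e=sp−y=2; I=2, D=e−e_prev=2; u=5/4·2+3/2·2+0·2=5.5; next y=-2/5·0+3/4·5.5=4.125
n=1: y=4.125, sp=2, e=sp−y=-2.125; I=-0.125, D=e−e_prev=-4.125; u=5/4·(-2.125)+3/2·(-0.125)+0·(-4.125)=-2.84375; next y=-2/5·4.125+3/4·(-2.84375)≈-3.782813
n=2: y≈-3.782813, sp=2, e=sp−y≈5.782813; I≈5.657813, D=e−e_prev≈7.907813; u=5/4·5.782813+3/2·5.657813+0·7.907813≈15.715234; next y=-2/5·(-3.782813)+3/4·15.715234≈13.299551
n=3: y≈13.299551, sp=2, e=sp−y≈-11.299551; I≈-5.641738, D=e−e_prev≈-17.082363; u=5/4·(-11.299551)+3/2·(-5.641738)+0·(-17.082363)≈-22.587046; next y=-2/5·13.299551+3/4·(-22.587046)≈-22.260105
n=4: y≈-22.260105, sp=2, e=sp−y≈24.260105; I≈18.618366, D=e−e_prev≈35.559656; u=5/4·24.260105+3/2·18.618366+0·35.559656≈58.252681; next y=-2/5·(-22.260105)+3/4·58.252681≈52.593552
n=5: y≈52.593552, sp=2, e=sp−y≈-50.593552; I≈-31.975186, D=e−e_prev≈-74.853657; u=5/4·(-50.593552)+3/2·(-31.975186)+0·(-74.853657)≈-111.204719; next y=-2/5·52.593552+3/4·(-111.204719)≈-104.440960
n=6: y≈-104.440960, sp=2, e=sp−y≈106.440960; I≈74.465775, D=e−e_prev≈157.034513; u=5/4·106.440960+3/2·74.465775+0·157.034513≈244.749862; next y=-2/5·(-104.440960)+3/4·244.749862≈225.338781
n=7: y≈225.338781, sp=2, e=sp−y≈-223.338781; I≈-148.873006, D=e−e_prev≈-329.779741; u=5/4·(-223.338781)+3/2·(-148.873006)+0·(-329.779741)≈-502.482986; next y=-2/5·225.338781+3/4·(-502.482986)≈-466.997751

0 2 5.500 0.000
1 2 -2.844 4.125
2 2 15.715 -3.783
3 2 -22.587 13.300
4 2 58.253 -22.260
5 2 -111.205 52.594
6 2 244.750 -104.441
7 2 -502.483 225.339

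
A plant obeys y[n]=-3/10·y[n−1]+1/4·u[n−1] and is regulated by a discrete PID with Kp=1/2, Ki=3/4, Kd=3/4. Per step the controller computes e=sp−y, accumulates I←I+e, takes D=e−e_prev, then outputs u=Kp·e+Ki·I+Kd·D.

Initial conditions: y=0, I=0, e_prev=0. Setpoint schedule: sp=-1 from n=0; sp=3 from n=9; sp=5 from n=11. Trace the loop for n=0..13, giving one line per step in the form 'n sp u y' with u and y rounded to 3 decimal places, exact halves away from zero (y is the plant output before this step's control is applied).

(exact arithmetic carried between steps; '≈' marks a value shown rounded to 6 d.p. or computed from one; I and e_prev carry over from the previous line; the table rounds u and y to 3 d.p., halves away from zero)
n=0: y=0, sp=-1, e=sp−y=-1; I=-1, D=e−e_prev=-1; u=1/2·(-1)+3/4·(-1)+3/4·(-1)=-2; next y=-3/10·0+1/4·(-2)=-0.5
n=1: y=-0.5, sp=-1, e=sp−y=-0.5; I=-1.5, D=e−e_prev=0.5; u=1/2·(-0.5)+3/4·(-1.5)+3/4·0.5=-1; next y=-3/10·(-0.5)+1/4·(-1)=-0.1
n=2: y=-0.1, sp=-1, e=sp−y=-0.9; I=-2.4, D=e−e_prev=-0.4; u=1/2·(-0.9)+3/4·(-2.4)+3/4·(-0.4)=-2.55; next y=-3/10·(-0.1)+1/4·(-2.55)=-0.6075
n=3: y=-0.6075, sp=-1, e=sp−y=-0.3925; I=-2.7925, D=e−e_prev=0.5075; u=1/2·(-0.3925)+3/4·(-2.7925)+3/4·0.5075=-1.91; next y=-3/10·(-0.6075)+1/4·(-1.91)=-0.29525
n=4: y=-0.29525, sp=-1, e=sp−y=-0.70475; I=-3.49725, D=e−e_prev=-0.31225; u=1/2·(-0.70475)+3/4·(-3.49725)+3/4·(-0.31225)=-3.2095; next y=-3/10·(-0.29525)+1/4·(-3.2095)=-0.7138
n=5: y=-0.7138, sp=-1, e=sp−y=-0.2862; I=-3.78345, D=e−e_prev=0.41855; u=1/2·(-0.2862)+3/4·(-3.78345)+3/4·0.41855=-2.666775; next y=-3/10·(-0.7138)+1/4·(-2.666775)≈-0.452554
n=6: y≈-0.452554, sp=-1, e=sp−y≈-0.547446; I≈-4.330896, D=e−e_prev≈-0.261246; u=1/2·(-0.547446)+3/4·(-4.330896)+3/4·(-0.261246)≈-3.71783; next y=-3/10·(-0.452554)+1/4·(-3.71783)≈-0.793691
n=7: y≈-0.793691, sp=-1, e=sp−y≈-0.206309; I≈-4.537205, D=e−e_prev≈0.341138; u=1/2·(-0.206309)+3/4·(-4.537205)+3/4·0.341138≈-3.250205; next y=-3/10·(-0.793691)+1/4·(-3.250205)≈-0.574444
n=8: y≈-0.574444, sp=-1, e=sp−y≈-0.425556; I≈-4.962761, D=e−e_prev≈-0.219248; u=1/2·(-0.425556)+3/4·(-4.962761)+3/4·(-0.219248)≈-4.099285; next y=-3/10·(-0.574444)+1/4·(-4.099285)≈-0.852488
n=9: y≈-0.852488, sp=3, e=sp−y≈3.852488; I≈-1.110273, D=e−e_prev≈4.278044; u=1/2·3.852488+3/4·(-1.110273)+3/4·4.278044≈4.302072; next y=-3/10·(-0.852488)+1/4·4.302072≈1.331265
n=10: y≈1.331265, sp=3, e=sp−y≈1.668735; I≈0.558462, D=e−e_prev≈-2.183753; u=1/2·1.668735+3/4·0.558462+3/4·(-2.183753)≈-0.384600; next y=-3/10·1.331265+1/4·(-0.384600)≈-0.495529
n=11: y≈-0.495529, sp=5, e=sp−y≈5.495529; I≈6.053992, D=e−e_prev≈3.826794; u=1/2·5.495529+3/4·6.053992+3/4·3.826794≈10.158354; next y=-3/10·(-0.495529)+1/4·10.158354≈2.688247
n=12: y≈2.688247, sp=5, e=sp−y≈2.311753; I≈8.365744, D=e−e_prev≈-3.183777; u=1/2·2.311753+3/4·8.365744+3/4·(-3.183777)≈5.042352; next y=-3/10·2.688247+1/4·5.042352≈0.454114
n=13: y≈0.454114, sp=5, e=sp−y≈4.545886; I≈12.911631, D=e−e_prev≈2.234133; u=1/2·4.545886+3/4·12.911631+3/4·2.234133≈13.632266; next y=-3/10·0.454114+1/4·13.632266≈3.271832

0 -1 -2.000 0.000
1 -1 -1.000 -0.500
2 -1 -2.550 -0.100
3 -1 -1.910 -0.608
4 -1 -3.210 -0.295
5 -1 -2.667 -0.714
6 -1 -3.718 -0.453
7 -1 -3.250 -0.794
8 -1 -4.099 -0.574
9 3 4.302 -0.852
10 3 -0.385 1.331
11 5 10.158 -0.496
12 5 5.042 2.688
13 5 13.632 0.454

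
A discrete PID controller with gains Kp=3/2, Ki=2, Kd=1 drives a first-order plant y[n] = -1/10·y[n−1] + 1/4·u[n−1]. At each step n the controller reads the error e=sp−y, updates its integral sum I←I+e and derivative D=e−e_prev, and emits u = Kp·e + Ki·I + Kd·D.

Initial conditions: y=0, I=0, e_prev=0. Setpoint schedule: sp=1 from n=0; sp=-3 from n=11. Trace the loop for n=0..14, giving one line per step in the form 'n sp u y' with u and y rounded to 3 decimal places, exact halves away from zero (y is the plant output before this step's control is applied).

0 1 4.500 0.000
1 1 0.438 1.125
2 1 6.389 -0.003
3 1 0.064 1.598
4 1 8.306 -0.144
5 1 -1.204 2.091
6 1 10.553 -0.510
7 1 -3.424 2.689
8 1 13.560 -1.125
9 1 -6.828 3.503
10 1 17.814 -2.057
11 -3 -29.855 4.659
12 -3 22.193 -7.930
13 -3 -44.756 6.341
14 -3 32.572 -11.823

(exact arithmetic carried between steps; '≈' marks a value shown rounded to 6 d.p. or computed from one; I and e_prev carry over from the previous line; the table rounds u and y to 3 d.p., halves away from zero)
n=0: y=0, sp=1, e=sp−y=1; I=1, D=e−e_prev=1; u=3/2·1+2·1+1·1=4.5; next y=-1/10·0+1/4·4.5=1.125
n=1: y=1.125, sp=1, e=sp−y=-0.125; I=0.875, D=e−e_prev=-1.125; u=3/2·(-0.125)+2·0.875+1·(-1.125)=0.4375; next y=-1/10·1.125+1/4·0.4375=-0.003125
n=2: y=-0.003125, sp=1, e=sp−y=1.003125; I=1.878125, D=e−e_prev=1.128125; u=3/2·1.003125+2·1.878125+1·1.128125≈6.389063; next y=-1/10·(-0.003125)+1/4·6.389063≈1.597578
n=3: y≈1.597578, sp=1, e=sp−y≈-0.597578; I≈1.280547, D=e−e_prev≈-1.600703; u=3/2·(-0.597578)+2·1.280547+1·(-1.600703)≈0.064023; next y=-1/10·1.597578+1/4·0.064023≈-0.143752
n=4: y≈-0.143752, sp=1, e=sp−y≈1.143752; I≈2.424299, D=e−e_prev≈1.741330; u=3/2·1.143752+2·2.424299+1·1.741330≈8.305556; next y=-1/10·(-0.143752)+1/4·8.305556≈2.090764
n=5: y≈2.090764, sp=1, e=sp−y≈-1.090764; I≈1.333535, D=e−e_prev≈-2.234516; u=3/2·(-1.090764)+2·1.333535+1·(-2.234516)≈-1.203593; next y=-1/10·2.090764+1/4·(-1.203593)≈-0.509975
n=6: y≈-0.509975, sp=1, e=sp−y≈1.509975; I≈2.843509, D=e−e_prev≈2.600739; u=3/2·1.509975+2·2.843509+1·2.600739≈10.552719; next y=-1/10·(-0.509975)+1/4·10.552719≈2.689177
n=7: y≈2.689177, sp=1, e=sp−y≈-1.689177; I≈1.154332, D=e−e_prev≈-3.199152; u=3/2·(-1.689177)+2·1.154332+1·(-3.199152)≈-3.424254; next y=-1/10·2.689177+1/4·(-3.424254)≈-1.124981
n=8: y≈-1.124981, sp=1, e=sp−y≈2.124981; I≈3.279313, D=e−e_prev≈3.814158; u=3/2·2.124981+2·3.279313+1·3.814158≈13.560257; next y=-1/10·(-1.124981)+1/4·13.560257≈3.502562
n=9: y≈3.502562, sp=1, e=sp−y≈-2.502562; I≈0.776751, D=e−e_prev≈-4.627543; u=3/2·(-2.502562)+2·0.776751+1·(-4.627543)≈-6.827885; next y=-1/10·3.502562+1/4·(-6.827885)≈-2.057227
n=10: y≈-2.057227, sp=1, e=sp−y≈3.057227; I≈3.833978, D=e−e_prev≈5.559790; u=3/2·3.057227+2·3.833978+1·5.559790≈17.813588; next y=-1/10·(-2.057227)+1/4·17.813588≈4.659120
n=11: y≈4.659120, sp=-3, e=sp−y≈-7.659120; I≈-3.825141, D=e−e_prev≈-10.716347; u=3/2·(-7.659120)+2·(-3.825141)+1·(-10.716347)≈-29.855309; next y=-1/10·4.659120+1/4·(-29.855309)≈-7.929739
n=12: y≈-7.929739, sp=-3, e=sp−y≈4.929739; I≈1.104598, D=e−e_prev≈12.588859; u=3/2·4.929739+2·1.104598+1·12.588859≈22.192664; next y=-1/10·(-7.929739)+1/4·22.192664≈6.341140
n=13: y≈6.341140, sp=-3, e=sp−y≈-9.341140; I≈-8.236542, D=e−e_prev≈-14.270879; u=3/2·(-9.341140)+2·(-8.236542)+1·(-14.270879)≈-44.755673; next y=-1/10·6.341140+1/4·(-44.755673)≈-11.823032
n=14: y≈-11.823032, sp=-3, e=sp−y≈8.823032; I≈0.586490, D=e−e_prev≈18.164172; u=3/2·8.823032+2·0.586490+1·18.164172≈32.571701; next y=-1/10·(-11.823032)+1/4·32.571701≈9.325228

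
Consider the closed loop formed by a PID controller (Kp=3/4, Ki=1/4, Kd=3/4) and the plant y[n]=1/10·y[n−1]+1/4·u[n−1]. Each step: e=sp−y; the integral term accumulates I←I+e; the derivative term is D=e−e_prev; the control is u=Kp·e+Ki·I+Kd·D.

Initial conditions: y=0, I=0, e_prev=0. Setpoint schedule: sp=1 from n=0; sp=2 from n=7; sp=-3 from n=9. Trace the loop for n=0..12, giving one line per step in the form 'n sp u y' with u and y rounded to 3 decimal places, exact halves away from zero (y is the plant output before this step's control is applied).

0 1 1.750 0.000
1 1 0.484 0.438
2 1 1.430 0.165
3 1 1.068 0.374
4 1 1.504 0.305
5 1 1.447 0.406
6 1 1.679 0.402
7 2 3.475 0.460
8 2 2.357 0.915
9 -3 -5.371 0.681
10 -3 0.705 -1.275
11 -3 -3.509 0.049
12 -3 -1.666 -0.872

(exact arithmetic carried between steps; '≈' marks a value shown rounded to 6 d.p. or computed from one; I and e_prev carry over from the previous line; the table rounds u and y to 3 d.p., halves away from zero)
n=0: y=0, sp=1, e=sp−y=1; I=1, D=e−e_prev=1; u=3/4·1+1/4·1+3/4·1=1.75; next y=1/10·0+1/4·1.75=0.4375
n=1: y=0.4375, sp=1, e=sp−y=0.5625; I=1.5625, D=e−e_prev=-0.4375; u=3/4·0.5625+1/4·1.5625+3/4·(-0.4375)=0.484375; next y=1/10·0.4375+1/4·0.484375≈0.164844
n=2: y≈0.164844, sp=1, e=sp−y≈0.835156; I≈2.397656, D=e−e_prev≈0.272656; u=3/4·0.835156+1/4·2.397656+3/4·0.272656≈1.430273; next y=1/10·0.164844+1/4·1.430273≈0.374053
n=3: y≈0.374053, sp=1, e=sp−y≈0.625947; I≈3.023604, D=e−e_prev≈-0.209209; u=3/4·0.625947+1/4·3.023604+3/4·(-0.209209)≈1.068455; next y=1/10·0.374053+1/4·1.068455≈0.304519
n=4: y≈0.304519, sp=1, e=sp−y≈0.695481; I≈3.719085, D=e−e_prev≈0.069534; u=3/4·0.695481+1/4·3.719085+3/4·0.069534≈1.503532; next y=1/10·0.304519+1/4·1.503532≈0.406335
n=5: y≈0.406335, sp=1, e=sp−y≈0.593665; I≈4.312750, D=e−e_prev≈-0.101816; u=3/4·0.593665+1/4·4.312750+3/4·(-0.101816)≈1.447074; next y=1/10·0.406335+1/4·1.447074≈0.402402
n=6: y≈0.402402, sp=1, e=sp−y≈0.597598; I≈4.910348, D=e−e_prev≈0.003933; u=3/4·0.597598+1/4·4.910348+3/4·0.003933≈1.678735; next y=1/10·0.402402+1/4·1.678735≈0.459924
n=7: y≈0.459924, sp=2, e=sp−y≈1.540076; I≈6.450424, D=e−e_prev≈0.942478; u=3/4·1.540076+1/4·6.450424+3/4·0.942478≈3.474521; next y=1/10·0.459924+1/4·3.474521≈0.914623
n=8: y≈0.914623, sp=2, e=sp−y≈1.085377; I≈7.535801, D=e−e_prev≈-0.454699; u=3/4·1.085377+1/4·7.535801+3/4·(-0.454699)≈2.356959; next y=1/10·0.914623+1/4·2.356959≈0.680702
n=9: y≈0.680702, sp=-3, e=sp−y≈-3.680702; I≈3.855099, D=e−e_prev≈-4.766079; u=3/4·(-3.680702)+1/4·3.855099+3/4·(-4.766079)≈-5.371311; next y=1/10·0.680702+1/4·(-5.371311)≈-1.274758
n=10: y≈-1.274758, sp=-3, e=sp−y≈-1.725242; I≈2.129856, D=e−e_prev≈1.955460; u=3/4·(-1.725242)+1/4·2.129856+3/4·1.955460≈0.705127; next y=1/10·(-1.274758)+1/4·0.705127≈0.048806
n=11: y≈0.048806, sp=-3, e=sp−y≈-3.048806; I≈-0.918950, D=e−e_prev≈-1.323564; u=3/4·(-3.048806)+1/4·(-0.918950)+3/4·(-1.323564)≈-3.509015; next y=1/10·0.048806+1/4·(-3.509015)≈-0.872373
n=12: y≈-0.872373, sp=-3, e=sp−y≈-2.127627; I≈-3.046577, D=e−e_prev≈0.921179; u=3/4·(-2.127627)+1/4·(-3.046577)+3/4·0.921179≈-1.666480; next y=1/10·(-0.872373)+1/4·(-1.666480)≈-0.503857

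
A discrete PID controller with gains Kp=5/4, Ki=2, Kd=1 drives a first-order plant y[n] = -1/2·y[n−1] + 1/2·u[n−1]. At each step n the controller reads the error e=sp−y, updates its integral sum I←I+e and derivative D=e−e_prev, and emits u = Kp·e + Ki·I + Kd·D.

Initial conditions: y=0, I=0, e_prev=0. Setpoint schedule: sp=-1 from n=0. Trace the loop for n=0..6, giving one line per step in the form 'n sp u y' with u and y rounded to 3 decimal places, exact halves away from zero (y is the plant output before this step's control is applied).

(exact arithmetic carried between steps; '≈' marks a value shown rounded to 6 d.p. or computed from one; I and e_prev carry over from the previous line; the table rounds u and y to 3 d.p., halves away from zero)
n=0: y=0, sp=-1, e=sp−y=-1; I=-1, D=e−e_prev=-1; u=5/4·(-1)+2·(-1)+1·(-1)=-4.25; next y=-1/2·0+1/2·(-4.25)=-2.125
n=1: y=-2.125, sp=-1, e=sp−y=1.125; I=0.125, D=e−e_prev=2.125; u=5/4·1.125+2·0.125+1·2.125=3.78125; next y=-1/2·(-2.125)+1/2·3.78125=2.953125
n=2: y=2.953125, sp=-1, e=sp−y=-3.953125; I=-3.828125, D=e−e_prev=-5.078125; u=5/4·(-3.953125)+2·(-3.828125)+1·(-5.078125)≈-17.675781; next y=-1/2·2.953125+1/2·(-17.675781)≈-10.314453
n=3: y≈-10.314453, sp=-1, e=sp−y≈9.314453; I≈5.486328, D=e−e_prev≈13.267578; u=5/4·9.314453+2·5.486328+1·13.267578≈35.883301; next y=-1/2·(-10.314453)+1/2·35.883301≈23.098877
n=4: y≈23.098877, sp=-1, e=sp−y≈-24.098877; I≈-18.612549, D=e−e_prev≈-33.413330; u=5/4·(-24.098877)+2·(-18.612549)+1·(-33.413330)≈-100.762024; next y=-1/2·23.098877+1/2·(-100.762024)≈-61.930450
n=5: y≈-61.930450, sp=-1, e=sp−y≈60.930450; I≈42.317902, D=e−e_prev≈85.029327; u=5/4·60.930450+2·42.317902+1·85.029327≈245.828194; next y=-1/2·(-61.930450)+1/2·245.828194≈153.879322
n=6: y≈153.879322, sp=-1, e=sp−y≈-154.879322; I≈-112.561420, D=e−e_prev≈-215.809772; u=5/4·(-154.879322)+2·(-112.561420)+1·(-215.809772)≈-634.531766; next y=-1/2·153.879322+1/2·(-634.531766)≈-394.205544

0 -1 -4.250 0.000
1 -1 3.781 -2.125
2 -1 -17.676 2.953
3 -1 35.883 -10.314
4 -1 -100.762 23.099
5 -1 245.828 -61.930
6 -1 -634.532 153.879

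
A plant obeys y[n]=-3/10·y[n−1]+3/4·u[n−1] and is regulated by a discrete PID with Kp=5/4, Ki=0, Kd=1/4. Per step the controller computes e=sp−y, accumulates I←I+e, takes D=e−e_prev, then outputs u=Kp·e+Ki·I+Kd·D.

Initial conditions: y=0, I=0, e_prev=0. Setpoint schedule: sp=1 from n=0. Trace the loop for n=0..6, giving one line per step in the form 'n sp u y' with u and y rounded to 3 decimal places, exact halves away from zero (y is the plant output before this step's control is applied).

0 1 1.500 0.000
1 1 -0.438 1.125
2 1 2.530 -0.666
3 1 -2.062 2.097
4 1 5.037 -2.175
5 1 -5.940 4.431
6 1 11.034 -5.784

(exact arithmetic carried between steps; '≈' marks a value shown rounded to 6 d.p. or computed from one; I and e_prev carry over from the previous line; the table rounds u and y to 3 d.p., halves away from zero)
n=0: y=0, sp=1, e=sp−y=1; I=1, D=e−e_prev=1; u=5/4·1+0·1+1/4·1=1.5; next y=-3/10·0+3/4·1.5=1.125
n=1: y=1.125, sp=1, e=sp−y=-0.125; I=0.875, D=e−e_prev=-1.125; u=5/4·(-0.125)+0·0.875+1/4·(-1.125)=-0.4375; next y=-3/10·1.125+3/4·(-0.4375)=-0.665625
n=2: y=-0.665625, sp=1, e=sp−y=1.665625; I=2.540625, D=e−e_prev=1.790625; u=5/4·1.665625+0·2.540625+1/4·1.790625≈2.529688; next y=-3/10·(-0.665625)+3/4·2.529688≈2.096953
n=3: y≈2.096953, sp=1, e=sp−y≈-1.096953; I≈1.443672, D=e−e_prev≈-2.762578; u=5/4·(-1.096953)+0·1.443672+1/4·(-2.762578)≈-2.061836; next y=-3/10·2.096953+3/4·(-2.061836)≈-2.175463
n=4: y≈-2.175463, sp=1, e=sp−y≈3.175463; I≈4.619135, D=e−e_prev≈4.272416; u=5/4·3.175463+0·4.619135+1/4·4.272416≈5.037433; next y=-3/10·(-2.175463)+3/4·5.037433≈4.430713
n=5: y≈4.430713, sp=1, e=sp−y≈-3.430713; I≈1.188421, D=e−e_prev≈-6.606176; u=5/4·(-3.430713)+0·1.188421+1/4·(-6.606176)≈-5.939936; next y=-3/10·4.430713+3/4·(-5.939936)≈-5.784166
n=6: y≈-5.784166, sp=1, e=sp−y≈6.784166; I≈7.972587, D=e−e_prev≈10.214879; u=5/4·6.784166+0·7.972587+1/4·10.214879≈11.033927; next y=-3/10·(-5.784166)+3/4·11.033927≈10.010695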